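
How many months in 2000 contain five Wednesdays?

4

A month has five Wednesdays exactly when Wednesday falls within its first (length − 28) days.
Jan: 31 days, starts Sat → 5 of Sat, Sun, Mon
Feb: 29 days, starts Tue → 5 of Tue
Mar: 31 days, starts Wed → 5 of Wed, Thu, Fri ✓
Apr: 30 days, starts Sat → 5 of Sat, Sun
May: 31 days, starts Mon → 5 of Mon, Tue, Wed ✓
Jun: 30 days, starts Thu → 5 of Thu, Fri
Jul: 31 days, starts Sat → 5 of Sat, Sun, Mon
Aug: 31 days, starts Tue → 5 of Tue, Wed, Thu ✓
Sep: 30 days, starts Fri → 5 of Fri, Sat
Oct: 31 days, starts Sun → 5 of Sun, Mon, Tue
Nov: 30 days, starts Wed → 5 of Wed, Thu ✓
Dec: 31 days, starts Fri → 5 of Fri, Sat, Sun
Months with five Wednesdays: Mar, May, Aug, Nov.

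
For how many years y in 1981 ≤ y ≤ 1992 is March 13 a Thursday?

1

Day of week of March 13 in each year:
1981: Fri, 1982: Sat, 1983: Sun, 1984: Tue, 1985: Wed, 1986: Thu ✓, 1987: Fri, 1988: Sun, 1989: Mon, 1990: Tue, 1991: Wed, 1992: Fri
Thursdays: 1986.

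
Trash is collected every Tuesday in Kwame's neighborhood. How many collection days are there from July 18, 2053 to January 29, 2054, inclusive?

28 Tuesdays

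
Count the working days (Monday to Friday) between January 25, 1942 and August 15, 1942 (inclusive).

January 25, 1942 is a Sunday.
The range spans 203 days (inclusive of both endpoints).
203 = 7 × 29, so the span is exactly 29 full weeks.
Each full week contributes 5 weekdays (Mon–Fri): 29 × 5 = 145.
Total: 145.

145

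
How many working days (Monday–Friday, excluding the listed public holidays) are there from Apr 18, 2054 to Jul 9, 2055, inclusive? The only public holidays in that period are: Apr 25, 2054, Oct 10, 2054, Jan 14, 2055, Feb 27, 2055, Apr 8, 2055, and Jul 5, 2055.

Apr 18, 2054 is a Saturday.
From Apr 18, 2054 to Jul 9, 2055 is 448 days inclusive.
448 = 7 × 64, so the span is exactly 64 full weeks.
Each full week contributes 5 weekdays (Mon–Fri): 64 × 5 = 320.
Holidays: Apr 25, 2054 (Sat); Oct 10, 2054 (Sat); Jan 14, 2055 (Thu); Feb 27, 2055 (Sat); Apr 8, 2055 (Thu); Jul 5, 2055 (Mon).
3 of the 6 holidays fall on weekdays; the rest are weekends and were already excluded.
Business days: 320 − 3 = 317.

317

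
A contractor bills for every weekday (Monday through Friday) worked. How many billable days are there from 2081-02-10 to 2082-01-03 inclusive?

2081-02-10 is a Monday.
That's 328 days from start to end, counting both.
328 = 7 × 46 + 6, so there are 46 full weeks plus 6 extra days.
Each full week contributes 5 weekdays (Mon–Fri): 46 × 5 = 230.
The 6 extra days are Monday, Tuesday, Wednesday, Thursday, Friday, Saturday — 5 of them qualify.
Total: 230 + 5 = 235.

235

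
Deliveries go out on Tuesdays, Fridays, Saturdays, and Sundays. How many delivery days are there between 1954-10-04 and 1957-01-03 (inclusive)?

1954-10-04 is a Monday.
From 1954-10-04 to 1957-01-03 is 823 days inclusive.
823 = 7 × 117 + 4, so there are 117 full weeks plus 4 extra days.
Each full week contributes 4 days from the set (Tue, Fri, Sat, Sun): 117 × 4 = 468.
The 4 extra days are Monday, Tuesday, Wednesday, Thursday — 1 of them qualifies.
Total: 468 + 1 = 469.

469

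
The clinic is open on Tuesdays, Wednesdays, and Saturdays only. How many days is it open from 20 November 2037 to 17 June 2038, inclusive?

20 November 2037 is a Friday.
From 20 November 2037 to 17 June 2038 is 210 days inclusive.
210 = 7 × 30, so the span is exactly 30 full weeks.
Each full week contributes 3 days from the set (Tue, Wed, Sat): 30 × 3 = 90.

90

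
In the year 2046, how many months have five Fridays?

A month has five Fridays exactly when Friday falls within its first (length − 28) days.
Jan: 31 days, starts Mon → 5 of Mon, Tue, Wed
Feb: 28 days, starts Thu → 5 of (none)
Mar: 31 days, starts Thu → 5 of Thu, Fri, Sat ✓
Apr: 30 days, starts Sun → 5 of Sun, Mon
May: 31 days, starts Tue → 5 of Tue, Wed, Thu
Jun: 30 days, starts Fri → 5 of Fri, Sat ✓
Jul: 31 days, starts Sun → 5 of Sun, Mon, Tue
Aug: 31 days, starts Wed → 5 of Wed, Thu, Fri ✓
Sep: 30 days, starts Sat → 5 of Sat, Sun
Oct: 31 days, starts Mon → 5 of Mon, Tue, Wed
Nov: 30 days, starts Thu → 5 of Thu, Fri ✓
Dec: 31 days, starts Sat → 5 of Sat, Sun, Mon
Months with five Fridays: Mar, Jun, Aug, Nov.

4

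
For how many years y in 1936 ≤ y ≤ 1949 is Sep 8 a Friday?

Day of week of September 8 in each year:
1936: Tue, 1937: Wed, 1938: Thu, 1939: Fri ✓, 1940: Sun, 1941: Mon, 1942: Tue, 1943: Wed, 1944: Fri ✓, 1945: Sat, 1946: Sun, 1947: Mon, 1948: Wed, 1949: Thu
Fridays: 1939, 1944.

2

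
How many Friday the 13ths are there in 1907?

2

The 13th falls on a Friday when the month's 13th has weekday Fri.
Jan 13 is Sun; Feb 13 is Wed; Mar 13 is Wed; Apr 13 is Sat; May 13 is Mon; Jun 13 is Thu; Jul 13 is Sat; Aug 13 is Tue; Sep 13 is Fri ✓; Oct 13 is Sun; Nov 13 is Wed; Dec 13 is Fri ✓.
Friday the 13ths: Sep, Dec.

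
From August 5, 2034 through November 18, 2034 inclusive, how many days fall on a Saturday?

August 5, 2034 is a Saturday.
From August 5, 2034 to November 18, 2034 is 106 days inclusive.
106 = 7 × 15 + 1, so there are 15 full weeks plus 1 extra day.
Each full week contributes one Saturday: 15 so far.
The 1 extra day is Sat — 1 of them qualifies.
Total: 15 + 1 = 16.

16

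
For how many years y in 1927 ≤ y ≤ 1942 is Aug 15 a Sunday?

Day of week of August 15 in each year:
1927: Mon, 1928: Wed, 1929: Thu, 1930: Fri, 1931: Sat, 1932: Mon, 1933: Tue, 1934: Wed, 1935: Thu, 1936: Sat, 1937: Sun ✓, 1938: Mon, 1939: Tue, 1940: Thu, 1941: Fri, 1942: Sat
Sundays: 1937.

1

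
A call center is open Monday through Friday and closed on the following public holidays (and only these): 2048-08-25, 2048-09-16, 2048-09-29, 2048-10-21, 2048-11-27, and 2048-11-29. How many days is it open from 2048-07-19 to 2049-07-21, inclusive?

258 working days

2048-07-19 is a Sunday.
That's 368 days from start to end, counting both.
368 = 7 × 52 + 4, so there are 52 full weeks plus 4 extra days.
Each full week contributes 5 weekdays (Mon–Fri): 52 × 5 = 260.
The 4 extra days are Sunday, Monday, Tuesday, Wednesday — 3 of them qualify.
Total: 260 + 3 = 263.
Holidays: 2048-08-25 (Tue); 2048-09-16 (Wed); 2048-09-29 (Tue); 2048-10-21 (Wed); 2048-11-27 (Fri); 2048-11-29 (Sun).
5 of the 6 holidays fall on weekdays; the rest are weekends and were already excluded.
Business days: 263 − 5 = 258.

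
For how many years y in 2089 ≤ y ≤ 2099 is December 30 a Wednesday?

2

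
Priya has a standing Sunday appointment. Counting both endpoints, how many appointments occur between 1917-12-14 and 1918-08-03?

1917-12-14 is a Friday.
The range spans 233 days (inclusive of both endpoints).
233 = 7 × 33 + 2, so there are 33 full weeks plus 2 extra days.
Each full week contributes one Sunday: 33 so far.
The 2 extra days are Friday, Saturday — none qualify.
Total: 33 + 0 = 33.

33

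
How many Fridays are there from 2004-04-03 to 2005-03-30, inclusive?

51

2004-04-03 is a Saturday.
The range spans 362 days (inclusive of both endpoints).
362 = 7 × 51 + 5, so there are 51 full weeks plus 5 extra days.
Each full week contributes one Friday: 51 so far.
The 5 extra days are Sat, Sun, Mon, Tue, Wed — none qualify.
Total: 51 + 0 = 51.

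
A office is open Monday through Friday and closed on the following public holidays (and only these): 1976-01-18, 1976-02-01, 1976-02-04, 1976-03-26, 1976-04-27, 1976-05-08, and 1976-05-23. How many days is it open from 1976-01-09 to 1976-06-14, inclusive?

1976-01-09 is a Friday.
That's 158 days from start to end, counting both.
158 = 7 × 22 + 4, so there are 22 full weeks plus 4 extra days.
Each full week contributes 5 weekdays (Mon–Fri): 22 × 5 = 110.
The 4 extra days are Fri, Sat, Sun, Mon — 2 of them qualify.
Total: 110 + 2 = 112.
Holidays: 1976-01-18 (Sun); 1976-02-01 (Sun); 1976-02-04 (Wed); 1976-03-26 (Fri); 1976-04-27 (Tue); 1976-05-08 (Sat); 1976-05-23 (Sun).
3 of the 7 holidays fall on weekdays; the rest are weekends and were already excluded.
Business days: 112 − 3 = 109.

109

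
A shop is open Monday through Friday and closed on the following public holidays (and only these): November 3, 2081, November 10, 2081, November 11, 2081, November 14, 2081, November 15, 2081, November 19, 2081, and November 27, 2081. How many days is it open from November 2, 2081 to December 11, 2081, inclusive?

23 business days

November 2, 2081 is a Sunday.
That's 40 days from start to end, counting both.
40 = 7 × 5 + 5, so there are 5 full weeks plus 5 extra days.
Each full week contributes 5 weekdays (Mon–Fri): 5 × 5 = 25.
The 5 extra days are Sun, Mon, Tue, Wed, Thu — 4 of them qualify.
Total: 25 + 4 = 29.
Holidays: November 3, 2081 (Mon); November 10, 2081 (Mon); November 11, 2081 (Tue); November 14, 2081 (Fri); November 15, 2081 (Sat); November 19, 2081 (Wed); November 27, 2081 (Thu).
6 of the 7 holidays fall on weekdays; the rest are weekends and were already excluded.
Business days: 29 − 6 = 23.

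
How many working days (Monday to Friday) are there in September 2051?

Sep 1, 2051 is a Friday.
From Sep 1, 2051 to Sep 30, 2051 is 30 days inclusive.
30 = 7 × 4 + 2, so there are 4 full weeks plus 2 extra days.
Each full week contributes 5 weekdays (Mon–Fri): 4 × 5 = 20.
The 2 extra days are Friday, Saturday — 1 of them qualifies.
Total: 20 + 1 = 21.

21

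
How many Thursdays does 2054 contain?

53

1 January 2054 is a Thursday.
That's 365 days from start to end, counting both.
365 = 7 × 52 + 1, so there are 52 full weeks plus 1 extra day.
Each full week contributes one Thursday: 52 so far.
The 1 extra day is Thu — 1 of them qualifies.
Total: 52 + 1 = 53.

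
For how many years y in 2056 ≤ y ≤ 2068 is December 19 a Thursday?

Day of week of December 19 in each year:
2056: Tue, 2057: Wed, 2058: Thu ✓, 2059: Fri, 2060: Sun, 2061: Mon, 2062: Tue, 2063: Wed, 2064: Fri, 2065: Sat, 2066: Sun, 2067: Mon, 2068: Wed
Thursdays: 2058.

1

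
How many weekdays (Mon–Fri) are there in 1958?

261 weekdays

January 1, 1958 is a Wednesday.
From January 1, 1958 to December 31, 1958 is 365 days inclusive.
365 = 7 × 52 + 1, so there are 52 full weeks plus 1 extra day.
Each full week contributes 5 weekdays (Mon–Fri): 52 × 5 = 260.
The 1 extra day is Wednesday — 1 of them qualifies.
Total: 260 + 1 = 261.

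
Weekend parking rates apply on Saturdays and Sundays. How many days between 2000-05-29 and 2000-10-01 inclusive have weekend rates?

36

2000-05-29 is a Monday.
From 2000-05-29 to 2000-10-01 is 126 days inclusive.
126 = 7 × 18, so the span is exactly 18 full weeks.
Each full week contributes 2 weekend days (Sat, Sun): 18 × 2 = 36.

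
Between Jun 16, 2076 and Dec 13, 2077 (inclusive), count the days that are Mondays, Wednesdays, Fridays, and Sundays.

312

Jun 16, 2076 is a Tuesday.
The range spans 546 days (inclusive of both endpoints).
546 = 7 × 78, so the span is exactly 78 full weeks.
Each full week contributes 4 days from the set (Mon, Wed, Fri, Sun): 78 × 4 = 312.
Total: 312.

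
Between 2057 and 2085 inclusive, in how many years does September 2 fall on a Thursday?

4

Day of week of September 2 in each year:
2057: Sun, 2058: Mon, 2059: Tue, 2060: Thu ✓, 2061: Fri, 2062: Sat, 2063: Sun, 2064: Tue, 2065: Wed, 2066: Thu ✓, 2067: Fri, 2068: Sun, 2069: Mon, 2070: Tue, 2071: Wed, 2072: Fri, 2073: Sat, 2074: Sun, 2075: Mon, 2076: Wed, 2077: Thu ✓, 2078: Fri, 2079: Sat, 2080: Mon, 2081: Tue, 2082: Wed, 2083: Thu ✓, 2084: Sat, 2085: Sun
Thursdays: 2060, 2066, 2077, 2083.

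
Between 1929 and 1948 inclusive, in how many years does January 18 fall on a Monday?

3

Day of week of January 18 in each year:
1929: Fri, 1930: Sat, 1931: Sun, 1932: Mon ✓, 1933: Wed, 1934: Thu, 1935: Fri, 1936: Sat, 1937: Mon ✓, 1938: Tue, 1939: Wed, 1940: Thu, 1941: Sat, 1942: Sun, 1943: Mon ✓, 1944: Tue, 1945: Thu, 1946: Fri, 1947: Sat, 1948: Sun
Mondays: 1932, 1937, 1943.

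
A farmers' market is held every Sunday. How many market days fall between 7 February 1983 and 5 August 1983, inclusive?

7 February 1983 is a Monday.
That's 180 days from start to end, counting both.
180 = 7 × 25 + 5, so there are 25 full weeks plus 5 extra days.
Each full week contributes one Sunday: 25 so far.
The 5 extra days are Monday, Tuesday, Wednesday, Thursday, Friday — none qualify.
Total: 25 + 0 = 25.

25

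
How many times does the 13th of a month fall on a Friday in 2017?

2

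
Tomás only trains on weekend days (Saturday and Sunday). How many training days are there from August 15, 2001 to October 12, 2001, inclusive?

August 15, 2001 is a Wednesday.
That's 59 days from start to end, counting both.
59 = 7 × 8 + 3, so there are 8 full weeks plus 3 extra days.
Each full week contributes 2 weekend days (Sat, Sun): 8 × 2 = 16.
The 3 extra days are Wed, Thu, Fri — none qualify.
Total: 16 + 0 = 16.

16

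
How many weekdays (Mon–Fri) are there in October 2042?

23 weekdays

October 1, 2042 is a Wednesday.
The range spans 31 days (inclusive of both endpoints).
31 = 7 × 4 + 3, so there are 4 full weeks plus 3 extra days.
Each full week contributes 5 weekdays (Mon–Fri): 4 × 5 = 20.
The 3 extra days are Wednesday, Thursday, Friday — 3 of them qualify.
Total: 20 + 3 = 23.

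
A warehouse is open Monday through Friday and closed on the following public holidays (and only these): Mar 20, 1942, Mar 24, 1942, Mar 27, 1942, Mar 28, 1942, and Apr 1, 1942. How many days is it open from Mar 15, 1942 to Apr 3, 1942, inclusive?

11

Mar 15, 1942 is a Sunday.
The range spans 20 days (inclusive of both endpoints).
20 = 7 × 2 + 6, so there are 2 full weeks plus 6 extra days.
Each full week contributes 5 weekdays (Mon–Fri): 2 × 5 = 10.
The 6 extra days are Sunday, Monday, Tuesday, Wednesday, Thursday, Friday — 5 of them qualify.
Total: 10 + 5 = 15.
Holidays: Mar 20, 1942 (Fri); Mar 24, 1942 (Tue); Mar 27, 1942 (Fri); Mar 28, 1942 (Sat); Apr 1, 1942 (Wed).
4 of the 5 holidays fall on weekdays; the rest are weekends and were already excluded.
Business days: 15 − 4 = 11.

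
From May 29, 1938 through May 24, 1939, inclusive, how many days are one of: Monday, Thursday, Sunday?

155

May 29, 1938 is a Sunday.
From May 29, 1938 to May 24, 1939 is 361 days inclusive.
361 = 7 × 51 + 4, so there are 51 full weeks plus 4 extra days.
Each full week contributes 3 days from the set (Mon, Thu, Sun): 51 × 3 = 153.
The 4 extra days are Sunday, Monday, Tuesday, Wednesday — 2 of them qualify.
Total: 153 + 2 = 155.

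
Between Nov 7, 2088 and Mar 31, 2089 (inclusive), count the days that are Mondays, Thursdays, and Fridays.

Nov 7, 2088 is a Sunday.
From Nov 7, 2088 to Mar 31, 2089 is 145 days inclusive.
145 = 7 × 20 + 5, so there are 20 full weeks plus 5 extra days.
Each full week contributes 3 days from the set (Mon, Thu, Fri): 20 × 3 = 60.
The 5 extra days are Sunday, Monday, Tuesday, Wednesday, Thursday — 2 of them qualify.
Total: 60 + 2 = 62.

62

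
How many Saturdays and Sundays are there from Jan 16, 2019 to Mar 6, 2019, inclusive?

14

Jan 16, 2019 is a Wednesday.
That's 50 days from start to end, counting both.
50 = 7 × 7 + 1, so there are 7 full weeks plus 1 extra day.
Each full week contributes 2 weekend days (Sat, Sun): 7 × 2 = 14.
The 1 extra day is Wednesday — none qualify.
Total: 14 + 0 = 14.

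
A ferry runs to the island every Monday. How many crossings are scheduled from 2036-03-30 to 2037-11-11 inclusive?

85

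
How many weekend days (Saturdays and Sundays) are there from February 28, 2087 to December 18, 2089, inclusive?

294

February 28, 2087 is a Friday.
That's 1025 days from start to end, counting both.
1025 = 7 × 146 + 3, so there are 146 full weeks plus 3 extra days.
Each full week contributes 2 weekend days (Sat, Sun): 146 × 2 = 292.
The 3 extra days are Friday, Saturday, Sunday — 2 of them qualify.
Total: 292 + 2 = 294.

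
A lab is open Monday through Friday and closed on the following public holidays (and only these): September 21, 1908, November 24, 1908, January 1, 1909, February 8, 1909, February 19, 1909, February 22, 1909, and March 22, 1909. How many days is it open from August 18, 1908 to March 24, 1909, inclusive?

August 18, 1908 is a Tuesday.
That's 219 days from start to end, counting both.
219 = 7 × 31 + 2, so there are 31 full weeks plus 2 extra days.
Each full week contributes 5 weekdays (Mon–Fri): 31 × 5 = 155.
The 2 extra days are Tuesday, Wednesday — 2 of them qualify.
Total: 155 + 2 = 157.
Holidays: September 21, 1908 (Mon); November 24, 1908 (Tue); January 1, 1909 (Fri); February 8, 1909 (Mon); February 19, 1909 (Fri); February 22, 1909 (Mon); March 22, 1909 (Mon).
All 7 holidays fall on weekdays, so subtract 7.
Business days: 157 − 7 = 150.

150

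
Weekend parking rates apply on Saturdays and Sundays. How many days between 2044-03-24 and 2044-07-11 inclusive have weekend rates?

32

2044-03-24 is a Thursday.
The range spans 110 days (inclusive of both endpoints).
110 = 7 × 15 + 5, so there are 15 full weeks plus 5 extra days.
Each full week contributes 2 weekend days (Sat, Sun): 15 × 2 = 30.
The 5 extra days are Thursday, Friday, Saturday, Sunday, Monday — 2 of them qualify.
Total: 30 + 2 = 32.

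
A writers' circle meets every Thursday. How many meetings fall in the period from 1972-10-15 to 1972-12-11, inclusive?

1972-10-15 is a Sunday.
From 1972-10-15 to 1972-12-11 is 58 days inclusive.
58 = 7 × 8 + 2, so there are 8 full weeks plus 2 extra days.
Each full week contributes one Thursday: 8 so far.
The 2 extra days are Sunday, Monday — none qualify.
Total: 8 + 0 = 8.

8 Thursdays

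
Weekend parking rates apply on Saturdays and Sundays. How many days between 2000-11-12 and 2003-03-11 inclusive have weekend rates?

2000-11-12 is a Sunday.
That's 850 days from start to end, counting both.
850 = 7 × 121 + 3, so there are 121 full weeks plus 3 extra days.
Each full week contributes 2 weekend days (Sat, Sun): 121 × 2 = 242.
The 3 extra days are Sun, Mon, Tue — 1 of them qualifies.
Total: 242 + 1 = 243.

243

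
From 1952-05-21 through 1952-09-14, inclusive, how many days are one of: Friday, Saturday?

1952-05-21 is a Wednesday.
The range spans 117 days (inclusive of both endpoints).
117 = 7 × 16 + 5, so there are 16 full weeks plus 5 extra days.
Each full week contributes 2 days from the set (Fri, Sat): 16 × 2 = 32.
The 5 extra days are Wed, Thu, Fri, Sat, Sun — 2 of them qualify.
Total: 32 + 2 = 34.

34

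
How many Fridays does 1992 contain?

52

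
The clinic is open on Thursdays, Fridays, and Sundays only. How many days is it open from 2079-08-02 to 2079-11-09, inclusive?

2079-08-02 is a Wednesday.
From 2079-08-02 to 2079-11-09 is 100 days inclusive.
100 = 7 × 14 + 2, so there are 14 full weeks plus 2 extra days.
Each full week contributes 3 days from the set (Thu, Fri, Sun): 14 × 3 = 42.
The 2 extra days are Wednesday, Thursday — 1 of them qualifies.
Total: 42 + 1 = 43.

43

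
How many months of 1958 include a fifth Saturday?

A month has five Saturdays exactly when Saturday falls within its first (length − 28) days.
Jan: 31 days, starts Wed → 5 of Wed, Thu, Fri
Feb: 28 days, starts Sat → 5 of (none)
Mar: 31 days, starts Sat → 5 of Sat, Sun, Mon ✓
Apr: 30 days, starts Tue → 5 of Tue, Wed
May: 31 days, starts Thu → 5 of Thu, Fri, Sat ✓
Jun: 30 days, starts Sun → 5 of Sun, Mon
Jul: 31 days, starts Tue → 5 of Tue, Wed, Thu
Aug: 31 days, starts Fri → 5 of Fri, Sat, Sun ✓
Sep: 30 days, starts Mon → 5 of Mon, Tue
Oct: 31 days, starts Wed → 5 of Wed, Thu, Fri
Nov: 30 days, starts Sat → 5 of Sat, Sun ✓
Dec: 31 days, starts Mon → 5 of Mon, Tue, Wed
Months with five Saturdays: Mar, May, Aug, Nov.

4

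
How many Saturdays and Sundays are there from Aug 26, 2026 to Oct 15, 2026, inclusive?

14

Aug 26, 2026 is a Wednesday.
From Aug 26, 2026 to Oct 15, 2026 is 51 days inclusive.
51 = 7 × 7 + 2, so there are 7 full weeks plus 2 extra days.
Each full week contributes 2 weekend days (Sat, Sun): 7 × 2 = 14.
The 2 extra days are Wednesday, Thursday — none qualify.
Total: 14 + 0 = 14.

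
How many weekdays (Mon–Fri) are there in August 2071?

August 1, 2071 is a Saturday.
From August 1, 2071 to August 31, 2071 is 31 days inclusive.
31 = 7 × 4 + 3, so there are 4 full weeks plus 3 extra days.
Each full week contributes 5 weekdays (Mon–Fri): 4 × 5 = 20.
The 3 extra days are Saturday, Sunday, Monday — 1 of them qualifies.
Total: 20 + 1 = 21.

21 weekdays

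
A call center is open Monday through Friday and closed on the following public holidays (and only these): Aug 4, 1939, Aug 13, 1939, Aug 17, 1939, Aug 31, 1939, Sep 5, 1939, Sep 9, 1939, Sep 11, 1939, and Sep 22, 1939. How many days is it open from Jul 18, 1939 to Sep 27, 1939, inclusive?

46

Jul 18, 1939 is a Tuesday.
From Jul 18, 1939 to Sep 27, 1939 is 72 days inclusive.
72 = 7 × 10 + 2, so there are 10 full weeks plus 2 extra days.
Each full week contributes 5 weekdays (Mon–Fri): 10 × 5 = 50.
The 2 extra days are Tuesday, Wednesday — 2 of them qualify.
Total: 50 + 2 = 52.
Holidays: Aug 4, 1939 (Fri); Aug 13, 1939 (Sun); Aug 17, 1939 (Thu); Aug 31, 1939 (Thu); Sep 5, 1939 (Tue); Sep 9, 1939 (Sat); Sep 11, 1939 (Mon); Sep 22, 1939 (Fri).
6 of the 8 holidays fall on weekdays; the rest are weekends and were already excluded.
Business days: 52 − 6 = 46.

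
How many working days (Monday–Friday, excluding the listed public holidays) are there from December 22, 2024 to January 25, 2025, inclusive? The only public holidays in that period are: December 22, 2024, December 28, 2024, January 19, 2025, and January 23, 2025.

24 working days

December 22, 2024 is a Sunday.
That's 35 days from start to end, counting both.
35 = 7 × 5, so the span is exactly 5 full weeks.
Each full week contributes 5 weekdays (Mon–Fri): 5 × 5 = 25.
Total: 25.
Holidays: December 22, 2024 (Sun); December 28, 2024 (Sat); January 19, 2025 (Sun); January 23, 2025 (Thu).
1 of the 4 holidays fall on weekdays; the rest are weekends and were already excluded.
Business days: 25 − 1 = 24.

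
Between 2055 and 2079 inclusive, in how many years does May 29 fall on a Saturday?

4

Day of week of May 29 in each year:
2055: Sat ✓, 2056: Mon, 2057: Tue, 2058: Wed, 2059: Thu, 2060: Sat ✓, 2061: Sun, 2062: Mon, 2063: Tue, 2064: Thu, 2065: Fri, 2066: Sat ✓, 2067: Sun, 2068: Tue, 2069: Wed, 2070: Thu, 2071: Fri, 2072: Sun, 2073: Mon, 2074: Tue, 2075: Wed, 2076: Fri, 2077: Sat ✓, 2078: Sun, 2079: Mon
Saturdays: 2055, 2060, 2066, 2077.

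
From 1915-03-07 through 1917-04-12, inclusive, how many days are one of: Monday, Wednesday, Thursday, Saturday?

1915-03-07 is a Sunday.
The range spans 768 days (inclusive of both endpoints).
768 = 7 × 109 + 5, so there are 109 full weeks plus 5 extra days.
Each full week contributes 4 days from the set (Mon, Wed, Thu, Sat): 109 × 4 = 436.
The 5 extra days are Sunday, Monday, Tuesday, Wednesday, Thursday — 3 of them qualify.
Total: 436 + 3 = 439.

439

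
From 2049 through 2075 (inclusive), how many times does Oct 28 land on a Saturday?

4

Day of week of October 28 in each year:
2049: Thu, 2050: Fri, 2051: Sat ✓, 2052: Mon, 2053: Tue, 2054: Wed, 2055: Thu, 2056: Sat ✓, 2057: Sun, 2058: Mon, 2059: Tue, 2060: Thu, 2061: Fri, 2062: Sat ✓, 2063: Sun, 2064: Tue, 2065: Wed, 2066: Thu, 2067: Fri, 2068: Sun, 2069: Mon, 2070: Tue, 2071: Wed, 2072: Fri, 2073: Sat ✓, 2074: Sun, 2075: Mon
Saturdays: 2051, 2056, 2062, 2073.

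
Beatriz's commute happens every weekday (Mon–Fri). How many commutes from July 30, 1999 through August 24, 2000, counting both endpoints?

280

July 30, 1999 is a Friday.
From July 30, 1999 to August 24, 2000 is 392 days inclusive.
392 = 7 × 56, so the span is exactly 56 full weeks.
Each full week contributes 5 weekdays (Mon–Fri): 56 × 5 = 280.
Total: 280.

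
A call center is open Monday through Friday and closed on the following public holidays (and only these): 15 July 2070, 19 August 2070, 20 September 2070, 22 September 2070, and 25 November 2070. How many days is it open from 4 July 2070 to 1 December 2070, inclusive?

103

4 July 2070 is a Friday.
From 4 July 2070 to 1 December 2070 is 151 days inclusive.
151 = 7 × 21 + 4, so there are 21 full weeks plus 4 extra days.
Each full week contributes 5 weekdays (Mon–Fri): 21 × 5 = 105.
The 4 extra days are Fri, Sat, Sun, Mon — 2 of them qualify.
Total: 105 + 2 = 107.
Holidays: 15 July 2070 (Tue); 19 August 2070 (Tue); 20 September 2070 (Sat); 22 September 2070 (Mon); 25 November 2070 (Tue).
4 of the 5 holidays fall on weekdays; the rest are weekends and were already excluded.
Business days: 107 − 4 = 103.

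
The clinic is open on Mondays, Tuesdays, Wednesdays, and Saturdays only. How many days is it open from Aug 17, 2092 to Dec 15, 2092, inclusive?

Aug 17, 2092 is a Sunday.
From Aug 17, 2092 to Dec 15, 2092 is 121 days inclusive.
121 = 7 × 17 + 2, so there are 17 full weeks plus 2 extra days.
Each full week contributes 4 days from the set (Mon, Tue, Wed, Sat): 17 × 4 = 68.
The 2 extra days are Sun, Mon — 1 of them qualifies.
Total: 68 + 1 = 69.

69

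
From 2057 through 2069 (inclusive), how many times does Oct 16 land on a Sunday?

2

Day of week of October 16 in each year:
2057: Tue, 2058: Wed, 2059: Thu, 2060: Sat, 2061: Sun ✓, 2062: Mon, 2063: Tue, 2064: Thu, 2065: Fri, 2066: Sat, 2067: Sun ✓, 2068: Tue, 2069: Wed
Sundays: 2061, 2067.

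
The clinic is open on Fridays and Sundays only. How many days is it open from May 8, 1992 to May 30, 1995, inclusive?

May 8, 1992 is a Friday.
The range spans 1118 days (inclusive of both endpoints).
1118 = 7 × 159 + 5, so there are 159 full weeks plus 5 extra days.
Each full week contributes 2 days from the set (Fri, Sun): 159 × 2 = 318.
The 5 extra days are Fri, Sat, Sun, Mon, Tue — 2 of them qualify.
Total: 318 + 2 = 320.

320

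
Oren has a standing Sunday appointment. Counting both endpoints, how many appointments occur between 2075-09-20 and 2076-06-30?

41 Sundays

2075-09-20 is a Friday.
That's 285 days from start to end, counting both.
285 = 7 × 40 + 5, so there are 40 full weeks plus 5 extra days.
Each full week contributes one Sunday: 40 so far.
The 5 extra days are Fri, Sat, Sun, Mon, Tue — 1 of them qualifies.
Total: 40 + 1 = 41.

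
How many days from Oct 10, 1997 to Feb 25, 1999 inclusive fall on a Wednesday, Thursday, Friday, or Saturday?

Oct 10, 1997 is a Friday.
The range spans 504 days (inclusive of both endpoints).
504 = 7 × 72, so the span is exactly 72 full weeks.
Each full week contributes 4 days from the set (Wed, Thu, Fri, Sat): 72 × 4 = 288.
Total: 288.

288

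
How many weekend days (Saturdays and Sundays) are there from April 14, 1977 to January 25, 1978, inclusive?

April 14, 1977 is a Thursday.
That's 287 days from start to end, counting both.
287 = 7 × 41, so the span is exactly 41 full weeks.
Each full week contributes 2 weekend days (Sat, Sun): 41 × 2 = 82.
Total: 82.

82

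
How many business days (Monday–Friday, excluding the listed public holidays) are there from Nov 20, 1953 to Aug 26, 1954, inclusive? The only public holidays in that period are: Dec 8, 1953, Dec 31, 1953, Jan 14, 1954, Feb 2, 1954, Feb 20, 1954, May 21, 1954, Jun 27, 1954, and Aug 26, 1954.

Nov 20, 1953 is a Friday.
From Nov 20, 1953 to Aug 26, 1954 is 280 days inclusive.
280 = 7 × 40, so the span is exactly 40 full weeks.
Each full week contributes 5 weekdays (Mon–Fri): 40 × 5 = 200.
Holidays: Dec 8, 1953 (Tue); Dec 31, 1953 (Thu); Jan 14, 1954 (Thu); Feb 2, 1954 (Tue); Feb 20, 1954 (Sat); May 21, 1954 (Fri); Jun 27, 1954 (Sun); Aug 26, 1954 (Thu).
6 of the 8 holidays fall on weekdays; the rest are weekends and were already excluded.
Business days: 200 − 6 = 194.

194 business days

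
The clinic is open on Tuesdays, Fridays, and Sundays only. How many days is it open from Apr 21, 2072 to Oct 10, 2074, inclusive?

387

Apr 21, 2072 is a Thursday.
The range spans 903 days (inclusive of both endpoints).
903 = 7 × 129, so the span is exactly 129 full weeks.
Each full week contributes 3 days from the set (Tue, Fri, Sun): 129 × 3 = 387.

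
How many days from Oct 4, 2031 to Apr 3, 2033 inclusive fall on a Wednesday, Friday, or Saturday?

235

Oct 4, 2031 is a Saturday.
That's 548 days from start to end, counting both.
548 = 7 × 78 + 2, so there are 78 full weeks plus 2 extra days.
Each full week contributes 3 days from the set (Wed, Fri, Sat): 78 × 3 = 234.
The 2 extra days are Saturday, Sunday — 1 of them qualifies.
Total: 234 + 1 = 235.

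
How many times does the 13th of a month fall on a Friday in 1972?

1

The 13th falls on a Friday when the month's 13th has weekday Fri.
Jan 13 is Thu; Feb 13 is Sun; Mar 13 is Mon; Apr 13 is Thu; May 13 is Sat; Jun 13 is Tue; Jul 13 is Thu; Aug 13 is Sun; Sep 13 is Wed; Oct 13 is Fri ✓; Nov 13 is Mon; Dec 13 is Wed.
Friday the 13ths: Oct.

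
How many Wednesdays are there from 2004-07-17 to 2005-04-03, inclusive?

37

2004-07-17 is a Saturday.
That's 261 days from start to end, counting both.
261 = 7 × 37 + 2, so there are 37 full weeks plus 2 extra days.
Each full week contributes one Wednesday: 37 so far.
The 2 extra days are Saturday, Sunday — none qualify.
Total: 37 + 0 = 37.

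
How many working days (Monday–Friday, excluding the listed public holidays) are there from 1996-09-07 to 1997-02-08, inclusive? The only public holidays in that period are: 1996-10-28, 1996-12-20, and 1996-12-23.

107 working days

1996-09-07 is a Saturday.
From 1996-09-07 to 1997-02-08 is 155 days inclusive.
155 = 7 × 22 + 1, so there are 22 full weeks plus 1 extra day.
Each full week contributes 5 weekdays (Mon–Fri): 22 × 5 = 110.
The 1 extra day is Saturday — none qualify.
Total: 110 + 0 = 110.
Holidays: 1996-10-28 (Mon); 1996-12-20 (Fri); 1996-12-23 (Mon).
All 3 holidays fall on weekdays, so subtract 3.
Business days: 110 − 3 = 107.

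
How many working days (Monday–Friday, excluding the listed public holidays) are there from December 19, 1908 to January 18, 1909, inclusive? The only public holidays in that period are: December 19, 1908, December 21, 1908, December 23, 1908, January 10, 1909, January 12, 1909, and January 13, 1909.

December 19, 1908 is a Saturday.
That's 31 days from start to end, counting both.
31 = 7 × 4 + 3, so there are 4 full weeks plus 3 extra days.
Each full week contributes 5 weekdays (Mon–Fri): 4 × 5 = 20.
The 3 extra days are Sat, Sun, Mon — 1 of them qualifies.
Total: 20 + 1 = 21.
Holidays: December 19, 1908 (Sat); December 21, 1908 (Mon); December 23, 1908 (Wed); January 10, 1909 (Sun); January 12, 1909 (Tue); January 13, 1909 (Wed).
4 of the 6 holidays fall on weekdays; the rest are weekends and were already excluded.
Business days: 21 − 4 = 17.

17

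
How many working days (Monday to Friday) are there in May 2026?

1 May 2026 is a Friday.
The range spans 31 days (inclusive of both endpoints).
31 = 7 × 4 + 3, so there are 4 full weeks plus 3 extra days.
Each full week contributes 5 weekdays (Mon–Fri): 4 × 5 = 20.
The 3 extra days are Friday, Saturday, Sunday — 1 of them qualifies.
Total: 20 + 1 = 21.

21 weekdays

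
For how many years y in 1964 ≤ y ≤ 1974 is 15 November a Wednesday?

2

Day of week of November 15 in each year:
1964: Sun, 1965: Mon, 1966: Tue, 1967: Wed ✓, 1968: Fri, 1969: Sat, 1970: Sun, 1971: Mon, 1972: Wed ✓, 1973: Thu, 1974: Fri
Wednesdays: 1967, 1972.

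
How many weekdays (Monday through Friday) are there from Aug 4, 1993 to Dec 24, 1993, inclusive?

103

Aug 4, 1993 is a Wednesday.
The range spans 143 days (inclusive of both endpoints).
143 = 7 × 20 + 3, so there are 20 full weeks plus 3 extra days.
Each full week contributes 5 weekdays (Mon–Fri): 20 × 5 = 100.
The 3 extra days are Wednesday, Thursday, Friday — 3 of them qualify.
Total: 100 + 3 = 103.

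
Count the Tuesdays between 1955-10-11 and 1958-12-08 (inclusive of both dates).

1955-10-11 is a Tuesday.
From 1955-10-11 to 1958-12-08 is 1155 days inclusive.
1155 = 7 × 165, so the span is exactly 165 full weeks.
Each full week contributes one Tuesday: 165 so far.
Total: 165.

165 Tuesdays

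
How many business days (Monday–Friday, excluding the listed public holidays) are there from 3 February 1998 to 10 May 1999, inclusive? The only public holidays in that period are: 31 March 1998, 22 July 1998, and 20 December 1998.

3 February 1998 is a Tuesday.
The range spans 462 days (inclusive of both endpoints).
462 = 7 × 66, so the span is exactly 66 full weeks.
Each full week contributes 5 weekdays (Mon–Fri): 66 × 5 = 330.
Holidays: 31 March 1998 (Tue); 22 July 1998 (Wed); 20 December 1998 (Sun).
2 of the 3 holidays fall on weekdays; the rest are weekends and were already excluded.
Business days: 330 − 2 = 328.

328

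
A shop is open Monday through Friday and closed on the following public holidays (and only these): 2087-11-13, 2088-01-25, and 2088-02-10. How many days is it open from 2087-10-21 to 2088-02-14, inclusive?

82 business days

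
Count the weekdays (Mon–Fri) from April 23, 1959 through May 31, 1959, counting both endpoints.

27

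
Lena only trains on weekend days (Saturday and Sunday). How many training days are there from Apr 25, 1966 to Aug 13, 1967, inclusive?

136

Apr 25, 1966 is a Monday.
From Apr 25, 1966 to Aug 13, 1967 is 476 days inclusive.
476 = 7 × 68, so the span is exactly 68 full weeks.
Each full week contributes 2 weekend days (Sat, Sun): 68 × 2 = 136.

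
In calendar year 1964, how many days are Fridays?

52

1 January 1964 is a Wednesday.
The range spans 366 days (inclusive of both endpoints).
366 = 7 × 52 + 2, so there are 52 full weeks plus 2 extra days.
Each full week contributes one Friday: 52 so far.
The 2 extra days are Wed, Thu — none qualify.
Total: 52 + 0 = 52.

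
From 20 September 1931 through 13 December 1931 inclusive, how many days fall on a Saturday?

12 Saturdays

20 September 1931 is a Sunday.
That's 85 days from start to end, counting both.
85 = 7 × 12 + 1, so there are 12 full weeks plus 1 extra day.
Each full week contributes one Saturday: 12 so far.
The 1 extra day is Sun — none qualify.
Total: 12 + 0 = 12.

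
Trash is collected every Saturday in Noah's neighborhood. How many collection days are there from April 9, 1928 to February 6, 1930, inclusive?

April 9, 1928 is a Monday.
From April 9, 1928 to February 6, 1930 is 669 days inclusive.
669 = 7 × 95 + 4, so there are 95 full weeks plus 4 extra days.
Each full week contributes one Saturday: 95 so far.
The 4 extra days are Mon, Tue, Wed, Thu — none qualify.
Total: 95 + 0 = 95.

95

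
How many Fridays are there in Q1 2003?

13

Jan 1, 2003 is a Wednesday.
The range spans 90 days (inclusive of both endpoints).
90 = 7 × 12 + 6, so there are 12 full weeks plus 6 extra days.
Each full week contributes one Friday: 12 so far.
The 6 extra days are Wed, Thu, Fri, Sat, Sun, Mon — 1 of them qualifies.
Total: 12 + 1 = 13.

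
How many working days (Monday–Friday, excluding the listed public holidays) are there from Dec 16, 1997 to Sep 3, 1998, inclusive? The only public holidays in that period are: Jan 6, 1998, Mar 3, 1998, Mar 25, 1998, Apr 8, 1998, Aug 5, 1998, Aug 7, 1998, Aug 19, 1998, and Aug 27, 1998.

180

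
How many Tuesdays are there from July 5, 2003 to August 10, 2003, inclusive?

July 5, 2003 is a Saturday.
That's 37 days from start to end, counting both.
37 = 7 × 5 + 2, so there are 5 full weeks plus 2 extra days.
Each full week contributes one Tuesday: 5 so far.
The 2 extra days are Sat, Sun — none qualify.
Total: 5 + 0 = 5.

5 Tuesdays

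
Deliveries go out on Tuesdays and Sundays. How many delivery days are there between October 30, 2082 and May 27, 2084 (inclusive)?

164

October 30, 2082 is a Friday.
From October 30, 2082 to May 27, 2084 is 576 days inclusive.
576 = 7 × 82 + 2, so there are 82 full weeks plus 2 extra days.
Each full week contributes 2 days from the set (Tue, Sun): 82 × 2 = 164.
The 2 extra days are Friday, Saturday — none qualify.
Total: 164 + 0 = 164.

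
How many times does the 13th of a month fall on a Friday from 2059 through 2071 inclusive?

Friday-the-13ths by year:
2059: Jun
2060: Feb, Aug
2061: May
2062: Jan, Oct
2063: Apr, Jul
2064: Jun
2065: Feb, Mar, Nov
2066: Aug
2067: May
2068: Jan, Apr, Jul
2069: Sep, Dec
2070: Jun
2071: Feb, Mar, Nov

23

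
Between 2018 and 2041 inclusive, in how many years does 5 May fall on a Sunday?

Day of week of May 5 in each year:
2018: Sat, 2019: Sun ✓, 2020: Tue, 2021: Wed, 2022: Thu, 2023: Fri, 2024: Sun ✓, 2025: Mon, 2026: Tue, 2027: Wed, 2028: Fri, 2029: Sat, 2030: Sun ✓, 2031: Mon, 2032: Wed, 2033: Thu, 2034: Fri, 2035: Sat, 2036: Mon, 2037: Tue, 2038: Wed, 2039: Thu, 2040: Sat, 2041: Sun ✓
Sundays: 2019, 2024, 2030, 2041.

4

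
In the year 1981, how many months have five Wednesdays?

A month has five Wednesdays exactly when Wednesday falls within its first (length − 28) days.
Jan: 31 days, starts Thu → 5 of Thu, Fri, Sat
Feb: 28 days, starts Sun → 5 of (none)
Mar: 31 days, starts Sun → 5 of Sun, Mon, Tue
Apr: 30 days, starts Wed → 5 of Wed, Thu ✓
May: 31 days, starts Fri → 5 of Fri, Sat, Sun
Jun: 30 days, starts Mon → 5 of Mon, Tue
Jul: 31 days, starts Wed → 5 of Wed, Thu, Fri ✓
Aug: 31 days, starts Sat → 5 of Sat, Sun, Mon
Sep: 30 days, starts Tue → 5 of Tue, Wed ✓
Oct: 31 days, starts Thu → 5 of Thu, Fri, Sat
Nov: 30 days, starts Sun → 5 of Sun, Mon
Dec: 31 days, starts Tue → 5 of Tue, Wed, Thu ✓
Months with five Wednesdays: Apr, Jul, Sep, Dec.

4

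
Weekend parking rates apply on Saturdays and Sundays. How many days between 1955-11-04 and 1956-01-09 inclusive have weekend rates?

20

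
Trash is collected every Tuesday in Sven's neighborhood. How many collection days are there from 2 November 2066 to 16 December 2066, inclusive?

2 November 2066 is a Tuesday.
From 2 November 2066 to 16 December 2066 is 45 days inclusive.
45 = 7 × 6 + 3, so there are 6 full weeks plus 3 extra days.
Each full week contributes one Tuesday: 6 so far.
The 3 extra days are Tuesday, Wednesday, Thursday — 1 of them qualifies.
Total: 6 + 1 = 7.

7 Tuesdays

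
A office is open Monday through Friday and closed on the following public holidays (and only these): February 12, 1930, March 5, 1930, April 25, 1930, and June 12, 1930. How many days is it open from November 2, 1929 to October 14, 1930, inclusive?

243

November 2, 1929 is a Saturday.
The range spans 347 days (inclusive of both endpoints).
347 = 7 × 49 + 4, so there are 49 full weeks plus 4 extra days.
Each full week contributes 5 weekdays (Mon–Fri): 49 × 5 = 245.
The 4 extra days are Sat, Sun, Mon, Tue — 2 of them qualify.
Total: 245 + 2 = 247.
Holidays: February 12, 1930 (Wed); March 5, 1930 (Wed); April 25, 1930 (Fri); June 12, 1930 (Thu).
All 4 holidays fall on weekdays, so subtract 4.
Business days: 247 − 4 = 243.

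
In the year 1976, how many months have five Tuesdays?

4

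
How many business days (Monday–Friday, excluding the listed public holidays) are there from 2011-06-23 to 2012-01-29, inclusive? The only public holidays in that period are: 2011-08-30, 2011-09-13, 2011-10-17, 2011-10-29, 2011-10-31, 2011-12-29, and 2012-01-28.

152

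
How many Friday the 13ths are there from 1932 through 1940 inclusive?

15

Friday-the-13ths by year:
1932: May
1933: Jan, Oct
1934: Apr, Jul
1935: Sep, Dec
1936: Mar, Nov
1937: Aug
1938: May
1939: Jan, Oct
1940: Sep, Dec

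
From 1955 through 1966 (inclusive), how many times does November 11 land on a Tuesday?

1

Day of week of November 11 in each year:
1955: Fri, 1956: Sun, 1957: Mon, 1958: Tue ✓, 1959: Wed, 1960: Fri, 1961: Sat, 1962: Sun, 1963: Mon, 1964: Wed, 1965: Thu, 1966: Fri
Tuesdays: 1958.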